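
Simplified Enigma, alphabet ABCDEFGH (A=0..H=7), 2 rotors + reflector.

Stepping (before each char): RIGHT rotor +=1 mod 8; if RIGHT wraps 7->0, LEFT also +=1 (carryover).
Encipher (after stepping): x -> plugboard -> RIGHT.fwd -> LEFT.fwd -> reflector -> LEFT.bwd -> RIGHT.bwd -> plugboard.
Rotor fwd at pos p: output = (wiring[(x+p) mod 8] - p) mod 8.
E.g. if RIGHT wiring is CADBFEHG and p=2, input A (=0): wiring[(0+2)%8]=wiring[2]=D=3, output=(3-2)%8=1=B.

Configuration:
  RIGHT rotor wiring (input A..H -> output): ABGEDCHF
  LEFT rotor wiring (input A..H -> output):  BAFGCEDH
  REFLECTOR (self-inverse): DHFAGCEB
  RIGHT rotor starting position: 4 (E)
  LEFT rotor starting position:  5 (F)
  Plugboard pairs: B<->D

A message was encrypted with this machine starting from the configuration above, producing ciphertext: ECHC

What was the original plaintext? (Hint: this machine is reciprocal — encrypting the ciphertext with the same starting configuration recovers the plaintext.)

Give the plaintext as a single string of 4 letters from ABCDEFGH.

Answer: ADAG

Derivation:
Char 1 ('E'): step: R->5, L=5; E->plug->E->R->E->L->D->refl->A->L'->F->R'->A->plug->A
Char 2 ('C'): step: R->6, L=5; C->plug->C->R->C->L->C->refl->F->L'->H->R'->B->plug->D
Char 3 ('H'): step: R->7, L=5; H->plug->H->R->A->L->H->refl->B->L'->G->R'->A->plug->A
Char 4 ('C'): step: R->0, L->6 (L advanced); C->plug->C->R->G->L->E->refl->G->L'->H->R'->G->plug->G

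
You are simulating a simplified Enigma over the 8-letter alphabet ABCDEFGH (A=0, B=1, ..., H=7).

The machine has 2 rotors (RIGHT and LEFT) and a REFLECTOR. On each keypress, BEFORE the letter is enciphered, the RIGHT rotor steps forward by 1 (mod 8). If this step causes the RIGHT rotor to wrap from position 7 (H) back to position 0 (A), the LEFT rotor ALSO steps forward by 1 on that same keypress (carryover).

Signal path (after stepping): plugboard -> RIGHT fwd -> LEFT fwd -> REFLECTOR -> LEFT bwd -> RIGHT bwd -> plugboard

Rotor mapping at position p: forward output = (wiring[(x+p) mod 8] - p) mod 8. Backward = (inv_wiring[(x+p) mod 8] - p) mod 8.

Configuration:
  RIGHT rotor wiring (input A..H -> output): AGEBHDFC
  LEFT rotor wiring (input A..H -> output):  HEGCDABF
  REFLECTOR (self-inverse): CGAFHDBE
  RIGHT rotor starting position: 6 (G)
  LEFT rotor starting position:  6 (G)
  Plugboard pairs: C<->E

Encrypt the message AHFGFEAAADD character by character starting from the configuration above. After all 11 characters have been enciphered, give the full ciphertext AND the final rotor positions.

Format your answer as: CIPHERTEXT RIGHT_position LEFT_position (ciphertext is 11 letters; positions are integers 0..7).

Answer: CECFGBBGDAC 1 0

Derivation:
Char 1 ('A'): step: R->7, L=6; A->plug->A->R->D->L->G->refl->B->L'->C->R'->E->plug->C
Char 2 ('H'): step: R->0, L->7 (L advanced); H->plug->H->R->C->L->F->refl->D->L'->E->R'->C->plug->E
Char 3 ('F'): step: R->1, L=7; F->plug->F->R->E->L->D->refl->F->L'->C->R'->E->plug->C
Char 4 ('G'): step: R->2, L=7; G->plug->G->R->G->L->B->refl->G->L'->A->R'->F->plug->F
Char 5 ('F'): step: R->3, L=7; F->plug->F->R->F->L->E->refl->H->L'->D->R'->G->plug->G
Char 6 ('E'): step: R->4, L=7; E->plug->C->R->B->L->A->refl->C->L'->H->R'->B->plug->B
Char 7 ('A'): step: R->5, L=7; A->plug->A->R->G->L->B->refl->G->L'->A->R'->B->plug->B
Char 8 ('A'): step: R->6, L=7; A->plug->A->R->H->L->C->refl->A->L'->B->R'->G->plug->G
Char 9 ('A'): step: R->7, L=7; A->plug->A->R->D->L->H->refl->E->L'->F->R'->D->plug->D
Char 10 ('D'): step: R->0, L->0 (L advanced); D->plug->D->R->B->L->E->refl->H->L'->A->R'->A->plug->A
Char 11 ('D'): step: R->1, L=0; D->plug->D->R->G->L->B->refl->G->L'->C->R'->E->plug->C
Final: ciphertext=CECFGBBGDAC, RIGHT=1, LEFT=0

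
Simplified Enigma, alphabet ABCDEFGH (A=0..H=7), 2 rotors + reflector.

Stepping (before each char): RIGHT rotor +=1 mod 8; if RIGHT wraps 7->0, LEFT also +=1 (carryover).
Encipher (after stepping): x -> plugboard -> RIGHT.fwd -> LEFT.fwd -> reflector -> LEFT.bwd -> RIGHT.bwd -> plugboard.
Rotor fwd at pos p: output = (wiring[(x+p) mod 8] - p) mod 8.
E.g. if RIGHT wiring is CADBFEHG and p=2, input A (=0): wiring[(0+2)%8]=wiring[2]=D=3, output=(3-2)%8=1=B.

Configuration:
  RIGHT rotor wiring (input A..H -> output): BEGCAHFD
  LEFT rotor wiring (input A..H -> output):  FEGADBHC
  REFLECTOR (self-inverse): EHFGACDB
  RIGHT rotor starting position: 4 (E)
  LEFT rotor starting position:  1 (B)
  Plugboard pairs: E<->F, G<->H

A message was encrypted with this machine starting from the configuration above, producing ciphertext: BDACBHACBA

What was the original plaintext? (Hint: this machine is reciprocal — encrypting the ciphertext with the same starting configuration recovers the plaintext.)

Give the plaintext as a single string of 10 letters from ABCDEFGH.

Answer: HHDAGACGHE

Derivation:
Char 1 ('B'): step: R->5, L=1; B->plug->B->R->A->L->D->refl->G->L'->F->R'->G->plug->H
Char 2 ('D'): step: R->6, L=1; D->plug->D->R->G->L->B->refl->H->L'->C->R'->G->plug->H
Char 3 ('A'): step: R->7, L=1; A->plug->A->R->E->L->A->refl->E->L'->H->R'->D->plug->D
Char 4 ('C'): step: R->0, L->2 (L advanced); C->plug->C->R->G->L->D->refl->G->L'->B->R'->A->plug->A
Char 5 ('B'): step: R->1, L=2; B->plug->B->R->F->L->A->refl->E->L'->A->R'->H->plug->G
Char 6 ('H'): step: R->2, L=2; H->plug->G->R->H->L->C->refl->F->L'->E->R'->A->plug->A
Char 7 ('A'): step: R->3, L=2; A->plug->A->R->H->L->C->refl->F->L'->E->R'->C->plug->C
Char 8 ('C'): step: R->4, L=2; C->plug->C->R->B->L->G->refl->D->L'->G->R'->H->plug->G
Char 9 ('B'): step: R->5, L=2; B->plug->B->R->A->L->E->refl->A->L'->F->R'->G->plug->H
Char 10 ('A'): step: R->6, L=2; A->plug->A->R->H->L->C->refl->F->L'->E->R'->F->plug->E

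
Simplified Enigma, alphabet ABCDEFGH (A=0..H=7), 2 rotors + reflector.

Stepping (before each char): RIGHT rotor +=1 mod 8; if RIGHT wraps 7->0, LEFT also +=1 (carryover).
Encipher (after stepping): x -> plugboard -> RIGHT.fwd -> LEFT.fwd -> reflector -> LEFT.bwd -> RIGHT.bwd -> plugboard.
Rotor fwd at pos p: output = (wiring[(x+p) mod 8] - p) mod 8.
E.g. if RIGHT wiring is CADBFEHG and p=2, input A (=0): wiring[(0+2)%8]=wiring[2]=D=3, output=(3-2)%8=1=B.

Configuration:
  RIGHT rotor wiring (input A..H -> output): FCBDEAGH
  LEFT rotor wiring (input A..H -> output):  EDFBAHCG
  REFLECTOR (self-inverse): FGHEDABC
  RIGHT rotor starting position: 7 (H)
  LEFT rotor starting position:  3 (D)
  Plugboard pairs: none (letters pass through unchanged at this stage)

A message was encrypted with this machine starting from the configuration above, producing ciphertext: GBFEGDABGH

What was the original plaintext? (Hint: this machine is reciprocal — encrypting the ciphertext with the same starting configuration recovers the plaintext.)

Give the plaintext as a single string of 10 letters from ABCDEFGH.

Char 1 ('G'): step: R->0, L->4 (L advanced); G->plug->G->R->G->L->B->refl->G->L'->C->R'->B->plug->B
Char 2 ('B'): step: R->1, L=4; B->plug->B->R->A->L->E->refl->D->L'->B->R'->A->plug->A
Char 3 ('F'): step: R->2, L=4; F->plug->F->R->F->L->H->refl->C->L'->D->R'->G->plug->G
Char 4 ('E'): step: R->3, L=4; E->plug->E->R->E->L->A->refl->F->L'->H->R'->G->plug->G
Char 5 ('G'): step: R->4, L=4; G->plug->G->R->F->L->H->refl->C->L'->D->R'->D->plug->D
Char 6 ('D'): step: R->5, L=4; D->plug->D->R->A->L->E->refl->D->L'->B->R'->B->plug->B
Char 7 ('A'): step: R->6, L=4; A->plug->A->R->A->L->E->refl->D->L'->B->R'->B->plug->B
Char 8 ('B'): step: R->7, L=4; B->plug->B->R->G->L->B->refl->G->L'->C->R'->D->plug->D
Char 9 ('G'): step: R->0, L->5 (L advanced); G->plug->G->R->G->L->E->refl->D->L'->H->R'->H->plug->H
Char 10 ('H'): step: R->1, L=5; H->plug->H->R->E->L->G->refl->B->L'->C->R'->C->plug->C

Answer: BAGGDBBDHC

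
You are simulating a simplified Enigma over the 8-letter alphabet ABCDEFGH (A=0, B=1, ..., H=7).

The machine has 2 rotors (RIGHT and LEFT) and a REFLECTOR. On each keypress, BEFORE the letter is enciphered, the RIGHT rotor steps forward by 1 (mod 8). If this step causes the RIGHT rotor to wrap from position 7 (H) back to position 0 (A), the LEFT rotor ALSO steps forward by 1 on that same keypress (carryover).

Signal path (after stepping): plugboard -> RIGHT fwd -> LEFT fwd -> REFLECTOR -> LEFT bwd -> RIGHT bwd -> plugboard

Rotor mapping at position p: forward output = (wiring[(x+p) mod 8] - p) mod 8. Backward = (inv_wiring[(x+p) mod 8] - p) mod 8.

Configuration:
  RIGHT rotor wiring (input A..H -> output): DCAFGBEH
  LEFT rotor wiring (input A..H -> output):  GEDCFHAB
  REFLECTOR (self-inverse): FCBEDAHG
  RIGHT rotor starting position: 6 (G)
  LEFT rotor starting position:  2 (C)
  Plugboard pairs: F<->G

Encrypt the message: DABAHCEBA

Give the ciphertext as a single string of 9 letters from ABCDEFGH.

Answer: CHGFAFCAB

Derivation:
Char 1 ('D'): step: R->7, L=2; D->plug->D->R->B->L->A->refl->F->L'->D->R'->C->plug->C
Char 2 ('A'): step: R->0, L->3 (L advanced); A->plug->A->R->D->L->F->refl->A->L'->H->R'->H->plug->H
Char 3 ('B'): step: R->1, L=3; B->plug->B->R->H->L->A->refl->F->L'->D->R'->F->plug->G
Char 4 ('A'): step: R->2, L=3; A->plug->A->R->G->L->B->refl->C->L'->B->R'->G->plug->F
Char 5 ('H'): step: R->3, L=3; H->plug->H->R->F->L->D->refl->E->L'->C->R'->A->plug->A
Char 6 ('C'): step: R->4, L=3; C->plug->C->R->A->L->H->refl->G->L'->E->R'->G->plug->F
Char 7 ('E'): step: R->5, L=3; E->plug->E->R->F->L->D->refl->E->L'->C->R'->C->plug->C
Char 8 ('B'): step: R->6, L=3; B->plug->B->R->B->L->C->refl->B->L'->G->R'->A->plug->A
Char 9 ('A'): step: R->7, L=3; A->plug->A->R->A->L->H->refl->G->L'->E->R'->B->plug->B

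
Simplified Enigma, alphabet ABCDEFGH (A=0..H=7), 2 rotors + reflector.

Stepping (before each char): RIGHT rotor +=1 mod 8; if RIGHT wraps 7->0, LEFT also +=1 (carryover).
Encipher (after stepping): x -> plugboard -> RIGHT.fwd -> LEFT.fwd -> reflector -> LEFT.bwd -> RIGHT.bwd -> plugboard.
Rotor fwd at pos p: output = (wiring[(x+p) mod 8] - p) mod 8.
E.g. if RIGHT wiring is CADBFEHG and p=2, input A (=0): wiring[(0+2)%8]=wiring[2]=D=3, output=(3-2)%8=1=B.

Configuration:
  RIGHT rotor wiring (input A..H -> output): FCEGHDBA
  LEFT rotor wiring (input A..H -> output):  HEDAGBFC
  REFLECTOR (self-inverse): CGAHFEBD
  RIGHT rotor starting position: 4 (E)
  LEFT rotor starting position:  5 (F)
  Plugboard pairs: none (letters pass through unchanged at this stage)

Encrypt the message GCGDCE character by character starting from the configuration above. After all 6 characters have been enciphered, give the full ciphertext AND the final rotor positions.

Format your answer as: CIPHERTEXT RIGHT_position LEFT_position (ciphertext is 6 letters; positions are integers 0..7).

Answer: CHBADH 2 6

Derivation:
Char 1 ('G'): step: R->5, L=5; G->plug->G->R->B->L->A->refl->C->L'->D->R'->C->plug->C
Char 2 ('C'): step: R->6, L=5; C->plug->C->R->H->L->B->refl->G->L'->F->R'->H->plug->H
Char 3 ('G'): step: R->7, L=5; G->plug->G->R->E->L->H->refl->D->L'->G->R'->B->plug->B
Char 4 ('D'): step: R->0, L->6 (L advanced); D->plug->D->R->G->L->A->refl->C->L'->F->R'->A->plug->A
Char 5 ('C'): step: R->1, L=6; C->plug->C->R->F->L->C->refl->A->L'->G->R'->D->plug->D
Char 6 ('E'): step: R->2, L=6; E->plug->E->R->H->L->D->refl->H->L'->A->R'->H->plug->H
Final: ciphertext=CHBADH, RIGHT=2, LEFT=6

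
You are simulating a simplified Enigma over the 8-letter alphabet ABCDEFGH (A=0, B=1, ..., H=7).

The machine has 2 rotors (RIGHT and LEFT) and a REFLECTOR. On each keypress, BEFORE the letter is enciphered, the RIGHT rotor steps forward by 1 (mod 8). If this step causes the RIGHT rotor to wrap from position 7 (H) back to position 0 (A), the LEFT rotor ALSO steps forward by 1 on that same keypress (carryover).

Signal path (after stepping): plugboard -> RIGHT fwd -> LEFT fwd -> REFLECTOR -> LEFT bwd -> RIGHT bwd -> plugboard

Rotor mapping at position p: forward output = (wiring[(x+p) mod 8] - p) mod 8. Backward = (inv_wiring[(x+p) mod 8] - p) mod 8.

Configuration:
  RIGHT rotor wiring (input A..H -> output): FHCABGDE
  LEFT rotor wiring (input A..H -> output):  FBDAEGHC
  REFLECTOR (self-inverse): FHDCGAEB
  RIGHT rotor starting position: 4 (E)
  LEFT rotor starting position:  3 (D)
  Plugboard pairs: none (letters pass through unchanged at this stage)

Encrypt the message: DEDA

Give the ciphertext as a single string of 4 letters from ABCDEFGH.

Answer: CDBD

Derivation:
Char 1 ('D'): step: R->5, L=3; D->plug->D->R->A->L->F->refl->A->L'->H->R'->C->plug->C
Char 2 ('E'): step: R->6, L=3; E->plug->E->R->E->L->H->refl->B->L'->B->R'->D->plug->D
Char 3 ('D'): step: R->7, L=3; D->plug->D->R->D->L->E->refl->G->L'->G->R'->B->plug->B
Char 4 ('A'): step: R->0, L->4 (L advanced); A->plug->A->R->F->L->F->refl->A->L'->A->R'->D->plug->D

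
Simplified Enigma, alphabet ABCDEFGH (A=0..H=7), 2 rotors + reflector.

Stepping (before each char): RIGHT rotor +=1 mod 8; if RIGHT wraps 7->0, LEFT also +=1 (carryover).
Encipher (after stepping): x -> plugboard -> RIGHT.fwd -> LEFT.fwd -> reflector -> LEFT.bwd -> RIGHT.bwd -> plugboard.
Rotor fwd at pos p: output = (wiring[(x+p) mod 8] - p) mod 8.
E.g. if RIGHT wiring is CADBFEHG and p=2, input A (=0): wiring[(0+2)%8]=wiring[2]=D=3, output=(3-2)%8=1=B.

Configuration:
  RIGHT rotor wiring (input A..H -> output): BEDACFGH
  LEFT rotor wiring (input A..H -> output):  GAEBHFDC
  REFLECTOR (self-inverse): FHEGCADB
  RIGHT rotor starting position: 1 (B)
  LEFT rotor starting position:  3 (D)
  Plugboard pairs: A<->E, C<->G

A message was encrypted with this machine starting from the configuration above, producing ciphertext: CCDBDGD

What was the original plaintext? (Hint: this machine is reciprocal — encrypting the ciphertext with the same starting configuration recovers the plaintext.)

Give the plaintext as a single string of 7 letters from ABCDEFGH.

Char 1 ('C'): step: R->2, L=3; C->plug->G->R->H->L->B->refl->H->L'->E->R'->E->plug->A
Char 2 ('C'): step: R->3, L=3; C->plug->G->R->B->L->E->refl->C->L'->C->R'->C->plug->G
Char 3 ('D'): step: R->4, L=3; D->plug->D->R->D->L->A->refl->F->L'->G->R'->A->plug->E
Char 4 ('B'): step: R->5, L=3; B->plug->B->R->B->L->E->refl->C->L'->C->R'->C->plug->G
Char 5 ('D'): step: R->6, L=3; D->plug->D->R->G->L->F->refl->A->L'->D->R'->C->plug->G
Char 6 ('G'): step: R->7, L=3; G->plug->C->R->F->L->D->refl->G->L'->A->R'->A->plug->E
Char 7 ('D'): step: R->0, L->4 (L advanced); D->plug->D->R->A->L->D->refl->G->L'->D->R'->C->plug->G

Answer: AGEGGEG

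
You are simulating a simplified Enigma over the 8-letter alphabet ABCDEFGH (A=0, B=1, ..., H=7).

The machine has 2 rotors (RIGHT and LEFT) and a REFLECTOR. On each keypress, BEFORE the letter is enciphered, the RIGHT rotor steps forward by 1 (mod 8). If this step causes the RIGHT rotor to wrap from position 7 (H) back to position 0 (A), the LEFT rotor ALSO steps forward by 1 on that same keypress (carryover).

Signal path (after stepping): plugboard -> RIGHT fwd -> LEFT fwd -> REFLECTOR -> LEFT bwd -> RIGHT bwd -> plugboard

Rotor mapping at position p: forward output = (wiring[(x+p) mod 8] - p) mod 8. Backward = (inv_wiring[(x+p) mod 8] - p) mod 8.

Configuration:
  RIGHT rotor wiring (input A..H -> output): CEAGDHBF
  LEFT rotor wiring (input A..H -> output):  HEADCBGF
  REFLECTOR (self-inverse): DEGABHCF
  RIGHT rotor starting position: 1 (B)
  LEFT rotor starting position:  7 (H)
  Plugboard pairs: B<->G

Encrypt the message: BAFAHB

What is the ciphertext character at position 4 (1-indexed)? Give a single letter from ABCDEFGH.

Char 1 ('B'): step: R->2, L=7; B->plug->G->R->A->L->G->refl->C->L'->G->R'->A->plug->A
Char 2 ('A'): step: R->3, L=7; A->plug->A->R->D->L->B->refl->E->L'->E->R'->C->plug->C
Char 3 ('F'): step: R->4, L=7; F->plug->F->R->A->L->G->refl->C->L'->G->R'->E->plug->E
Char 4 ('A'): step: R->5, L=7; A->plug->A->R->C->L->F->refl->H->L'->H->R'->E->plug->E

E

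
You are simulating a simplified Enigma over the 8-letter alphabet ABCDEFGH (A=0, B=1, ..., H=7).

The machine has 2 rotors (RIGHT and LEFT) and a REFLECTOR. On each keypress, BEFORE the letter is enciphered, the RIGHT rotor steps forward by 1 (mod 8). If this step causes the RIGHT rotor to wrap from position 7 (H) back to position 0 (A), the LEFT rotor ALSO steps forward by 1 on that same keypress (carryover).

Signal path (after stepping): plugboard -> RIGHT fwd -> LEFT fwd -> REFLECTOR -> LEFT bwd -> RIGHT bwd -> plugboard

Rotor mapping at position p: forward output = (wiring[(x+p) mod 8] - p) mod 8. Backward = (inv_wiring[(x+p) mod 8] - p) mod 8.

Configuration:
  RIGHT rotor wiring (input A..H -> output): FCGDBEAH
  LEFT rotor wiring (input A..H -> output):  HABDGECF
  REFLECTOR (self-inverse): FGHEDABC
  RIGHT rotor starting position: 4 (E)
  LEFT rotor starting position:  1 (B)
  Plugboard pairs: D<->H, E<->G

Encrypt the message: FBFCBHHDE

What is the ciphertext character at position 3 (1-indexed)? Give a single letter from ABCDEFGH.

Char 1 ('F'): step: R->5, L=1; F->plug->F->R->B->L->A->refl->F->L'->D->R'->B->plug->B
Char 2 ('B'): step: R->6, L=1; B->plug->B->R->B->L->A->refl->F->L'->D->R'->G->plug->E
Char 3 ('F'): step: R->7, L=1; F->plug->F->R->C->L->C->refl->H->L'->A->R'->A->plug->A

A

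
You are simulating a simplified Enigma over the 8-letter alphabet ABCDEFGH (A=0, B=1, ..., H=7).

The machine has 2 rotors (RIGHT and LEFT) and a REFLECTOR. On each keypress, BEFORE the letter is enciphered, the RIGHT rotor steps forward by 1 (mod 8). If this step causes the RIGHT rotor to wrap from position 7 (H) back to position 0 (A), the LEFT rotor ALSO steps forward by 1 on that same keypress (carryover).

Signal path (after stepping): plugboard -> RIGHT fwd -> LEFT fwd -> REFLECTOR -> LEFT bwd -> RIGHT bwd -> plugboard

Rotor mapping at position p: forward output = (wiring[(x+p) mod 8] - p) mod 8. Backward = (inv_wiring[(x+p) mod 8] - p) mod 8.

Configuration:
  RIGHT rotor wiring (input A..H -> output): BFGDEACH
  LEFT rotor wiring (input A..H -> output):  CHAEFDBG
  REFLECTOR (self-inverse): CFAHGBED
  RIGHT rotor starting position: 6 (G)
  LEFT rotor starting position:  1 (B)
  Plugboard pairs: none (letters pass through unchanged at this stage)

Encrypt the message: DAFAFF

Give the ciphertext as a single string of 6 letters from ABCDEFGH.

Answer: CCGCBC

Derivation:
Char 1 ('D'): step: R->7, L=1; D->plug->D->R->H->L->B->refl->F->L'->G->R'->C->plug->C
Char 2 ('A'): step: R->0, L->2 (L advanced); A->plug->A->R->B->L->C->refl->A->L'->G->R'->C->plug->C
Char 3 ('F'): step: R->1, L=2; F->plug->F->R->B->L->C->refl->A->L'->G->R'->G->plug->G
Char 4 ('A'): step: R->2, L=2; A->plug->A->R->E->L->H->refl->D->L'->C->R'->C->plug->C
Char 5 ('F'): step: R->3, L=2; F->plug->F->R->G->L->A->refl->C->L'->B->R'->B->plug->B
Char 6 ('F'): step: R->4, L=2; F->plug->F->R->B->L->C->refl->A->L'->G->R'->C->plug->C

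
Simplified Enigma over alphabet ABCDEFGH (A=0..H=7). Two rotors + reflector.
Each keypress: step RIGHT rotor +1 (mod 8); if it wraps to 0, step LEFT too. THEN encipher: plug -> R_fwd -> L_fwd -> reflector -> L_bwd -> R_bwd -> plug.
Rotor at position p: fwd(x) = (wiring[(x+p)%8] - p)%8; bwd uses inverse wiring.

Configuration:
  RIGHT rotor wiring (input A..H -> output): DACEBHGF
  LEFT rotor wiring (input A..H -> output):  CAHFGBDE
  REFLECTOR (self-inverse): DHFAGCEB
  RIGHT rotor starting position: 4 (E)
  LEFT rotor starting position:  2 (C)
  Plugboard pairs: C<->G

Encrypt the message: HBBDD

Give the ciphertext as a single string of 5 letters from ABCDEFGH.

Answer: EDDHE

Derivation:
Char 1 ('H'): step: R->5, L=2; H->plug->H->R->E->L->B->refl->H->L'->D->R'->E->plug->E
Char 2 ('B'): step: R->6, L=2; B->plug->B->R->H->L->G->refl->E->L'->C->R'->D->plug->D
Char 3 ('B'): step: R->7, L=2; B->plug->B->R->E->L->B->refl->H->L'->D->R'->D->plug->D
Char 4 ('D'): step: R->0, L->3 (L advanced); D->plug->D->R->E->L->B->refl->H->L'->F->R'->H->plug->H
Char 5 ('D'): step: R->1, L=3; D->plug->D->R->A->L->C->refl->F->L'->G->R'->E->plug->E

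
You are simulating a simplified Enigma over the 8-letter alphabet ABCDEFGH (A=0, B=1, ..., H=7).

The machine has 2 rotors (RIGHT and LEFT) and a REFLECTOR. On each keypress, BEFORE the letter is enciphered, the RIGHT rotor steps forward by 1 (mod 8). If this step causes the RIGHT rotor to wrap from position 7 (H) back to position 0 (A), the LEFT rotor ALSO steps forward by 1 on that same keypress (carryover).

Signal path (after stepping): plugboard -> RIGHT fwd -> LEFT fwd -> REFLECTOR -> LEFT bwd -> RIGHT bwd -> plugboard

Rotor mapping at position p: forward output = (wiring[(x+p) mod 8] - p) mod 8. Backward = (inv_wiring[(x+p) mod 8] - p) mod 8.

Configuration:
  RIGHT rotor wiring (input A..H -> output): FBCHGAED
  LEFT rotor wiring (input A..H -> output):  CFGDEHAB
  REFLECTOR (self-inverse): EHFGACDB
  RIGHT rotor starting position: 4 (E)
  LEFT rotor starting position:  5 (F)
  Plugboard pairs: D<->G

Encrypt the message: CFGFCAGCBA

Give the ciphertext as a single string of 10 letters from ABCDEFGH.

Char 1 ('C'): step: R->5, L=5; C->plug->C->R->G->L->G->refl->D->L'->B->R'->H->plug->H
Char 2 ('F'): step: R->6, L=5; F->plug->F->R->B->L->D->refl->G->L'->G->R'->A->plug->A
Char 3 ('G'): step: R->7, L=5; G->plug->D->R->D->L->F->refl->C->L'->A->R'->E->plug->E
Char 4 ('F'): step: R->0, L->6 (L advanced); F->plug->F->R->A->L->C->refl->F->L'->F->R'->A->plug->A
Char 5 ('C'): step: R->1, L=6; C->plug->C->R->G->L->G->refl->D->L'->B->R'->B->plug->B
Char 6 ('A'): step: R->2, L=6; A->plug->A->R->A->L->C->refl->F->L'->F->R'->B->plug->B
Char 7 ('G'): step: R->3, L=6; G->plug->D->R->B->L->D->refl->G->L'->G->R'->G->plug->D
Char 8 ('C'): step: R->4, L=6; C->plug->C->R->A->L->C->refl->F->L'->F->R'->F->plug->F
Char 9 ('B'): step: R->5, L=6; B->plug->B->R->H->L->B->refl->H->L'->D->R'->A->plug->A
Char 10 ('A'): step: R->6, L=6; A->plug->A->R->G->L->G->refl->D->L'->B->R'->F->plug->F

Answer: HAEABBDFAF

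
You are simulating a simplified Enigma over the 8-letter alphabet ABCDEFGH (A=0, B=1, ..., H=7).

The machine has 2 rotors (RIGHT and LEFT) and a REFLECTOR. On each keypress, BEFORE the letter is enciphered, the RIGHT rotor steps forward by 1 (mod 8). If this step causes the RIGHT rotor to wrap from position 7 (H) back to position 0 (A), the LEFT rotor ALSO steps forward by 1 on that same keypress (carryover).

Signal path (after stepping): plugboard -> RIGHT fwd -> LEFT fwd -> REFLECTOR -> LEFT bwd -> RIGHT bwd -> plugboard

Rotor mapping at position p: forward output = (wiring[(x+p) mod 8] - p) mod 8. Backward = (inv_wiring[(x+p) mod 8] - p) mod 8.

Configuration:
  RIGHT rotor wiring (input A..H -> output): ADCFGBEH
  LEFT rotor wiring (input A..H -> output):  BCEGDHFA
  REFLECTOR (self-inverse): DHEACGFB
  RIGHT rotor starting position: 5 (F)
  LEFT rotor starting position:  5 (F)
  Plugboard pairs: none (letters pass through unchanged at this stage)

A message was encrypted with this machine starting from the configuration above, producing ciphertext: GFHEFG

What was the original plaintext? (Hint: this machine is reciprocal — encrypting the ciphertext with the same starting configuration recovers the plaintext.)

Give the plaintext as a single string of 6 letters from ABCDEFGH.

Answer: HCAHEH

Derivation:
Char 1 ('G'): step: R->6, L=5; G->plug->G->R->A->L->C->refl->E->L'->D->R'->H->plug->H
Char 2 ('F'): step: R->7, L=5; F->plug->F->R->H->L->G->refl->F->L'->E->R'->C->plug->C
Char 3 ('H'): step: R->0, L->6 (L advanced); H->plug->H->R->H->L->B->refl->H->L'->A->R'->A->plug->A
Char 4 ('E'): step: R->1, L=6; E->plug->E->R->A->L->H->refl->B->L'->H->R'->H->plug->H
Char 5 ('F'): step: R->2, L=6; F->plug->F->R->F->L->A->refl->D->L'->C->R'->E->plug->E
Char 6 ('G'): step: R->3, L=6; G->plug->G->R->A->L->H->refl->B->L'->H->R'->H->plug->H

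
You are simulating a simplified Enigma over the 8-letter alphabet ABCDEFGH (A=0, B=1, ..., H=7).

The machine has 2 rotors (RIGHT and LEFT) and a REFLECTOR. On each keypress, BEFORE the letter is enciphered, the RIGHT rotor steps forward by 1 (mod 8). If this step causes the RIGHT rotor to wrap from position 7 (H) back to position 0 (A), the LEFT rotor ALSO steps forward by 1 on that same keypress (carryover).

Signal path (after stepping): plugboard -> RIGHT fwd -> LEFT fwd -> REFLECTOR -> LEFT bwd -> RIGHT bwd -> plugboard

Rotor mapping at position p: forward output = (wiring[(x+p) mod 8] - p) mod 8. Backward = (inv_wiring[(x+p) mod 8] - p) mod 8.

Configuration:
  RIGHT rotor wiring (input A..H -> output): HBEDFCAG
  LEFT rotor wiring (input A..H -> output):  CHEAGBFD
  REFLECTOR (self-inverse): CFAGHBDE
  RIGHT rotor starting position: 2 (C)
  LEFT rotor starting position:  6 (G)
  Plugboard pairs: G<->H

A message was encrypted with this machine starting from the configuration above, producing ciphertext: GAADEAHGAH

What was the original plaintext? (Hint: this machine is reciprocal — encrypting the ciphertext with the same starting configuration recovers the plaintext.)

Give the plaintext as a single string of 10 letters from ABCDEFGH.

Char 1 ('G'): step: R->3, L=6; G->plug->H->R->B->L->F->refl->B->L'->D->R'->E->plug->E
Char 2 ('A'): step: R->4, L=6; A->plug->A->R->B->L->F->refl->B->L'->D->R'->E->plug->E
Char 3 ('A'): step: R->5, L=6; A->plug->A->R->F->L->C->refl->A->L'->G->R'->G->plug->H
Char 4 ('D'): step: R->6, L=6; D->plug->D->R->D->L->B->refl->F->L'->B->R'->C->plug->C
Char 5 ('E'): step: R->7, L=6; E->plug->E->R->E->L->G->refl->D->L'->H->R'->A->plug->A
Char 6 ('A'): step: R->0, L->7 (L advanced); A->plug->A->R->H->L->G->refl->D->L'->B->R'->B->plug->B
Char 7 ('H'): step: R->1, L=7; H->plug->G->R->F->L->H->refl->E->L'->A->R'->A->plug->A
Char 8 ('G'): step: R->2, L=7; G->plug->H->R->H->L->G->refl->D->L'->B->R'->B->plug->B
Char 9 ('A'): step: R->3, L=7; A->plug->A->R->A->L->E->refl->H->L'->F->R'->D->plug->D
Char 10 ('H'): step: R->4, L=7; H->plug->G->R->A->L->E->refl->H->L'->F->R'->F->plug->F

Answer: EEHCABABDF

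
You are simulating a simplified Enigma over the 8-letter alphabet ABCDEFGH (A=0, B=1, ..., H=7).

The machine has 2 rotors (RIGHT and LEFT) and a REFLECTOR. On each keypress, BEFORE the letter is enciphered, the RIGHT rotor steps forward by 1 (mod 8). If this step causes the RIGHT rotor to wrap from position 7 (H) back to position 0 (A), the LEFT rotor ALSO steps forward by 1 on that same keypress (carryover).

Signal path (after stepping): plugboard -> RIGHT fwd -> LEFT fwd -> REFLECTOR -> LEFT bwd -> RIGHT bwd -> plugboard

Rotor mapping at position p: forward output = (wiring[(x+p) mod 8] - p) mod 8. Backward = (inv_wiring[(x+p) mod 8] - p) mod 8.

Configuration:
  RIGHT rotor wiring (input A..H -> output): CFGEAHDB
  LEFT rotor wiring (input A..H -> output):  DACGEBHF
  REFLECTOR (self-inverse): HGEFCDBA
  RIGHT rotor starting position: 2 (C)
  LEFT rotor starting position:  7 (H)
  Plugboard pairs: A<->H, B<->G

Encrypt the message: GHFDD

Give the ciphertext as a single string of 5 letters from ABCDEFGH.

Answer: ACGCA

Derivation:
Char 1 ('G'): step: R->3, L=7; G->plug->B->R->F->L->F->refl->D->L'->D->R'->H->plug->A
Char 2 ('H'): step: R->4, L=7; H->plug->A->R->E->L->H->refl->A->L'->H->R'->C->plug->C
Char 3 ('F'): step: R->5, L=7; F->plug->F->R->B->L->E->refl->C->L'->G->R'->B->plug->G
Char 4 ('D'): step: R->6, L=7; D->plug->D->R->H->L->A->refl->H->L'->E->R'->C->plug->C
Char 5 ('D'): step: R->7, L=7; D->plug->D->R->H->L->A->refl->H->L'->E->R'->H->plug->A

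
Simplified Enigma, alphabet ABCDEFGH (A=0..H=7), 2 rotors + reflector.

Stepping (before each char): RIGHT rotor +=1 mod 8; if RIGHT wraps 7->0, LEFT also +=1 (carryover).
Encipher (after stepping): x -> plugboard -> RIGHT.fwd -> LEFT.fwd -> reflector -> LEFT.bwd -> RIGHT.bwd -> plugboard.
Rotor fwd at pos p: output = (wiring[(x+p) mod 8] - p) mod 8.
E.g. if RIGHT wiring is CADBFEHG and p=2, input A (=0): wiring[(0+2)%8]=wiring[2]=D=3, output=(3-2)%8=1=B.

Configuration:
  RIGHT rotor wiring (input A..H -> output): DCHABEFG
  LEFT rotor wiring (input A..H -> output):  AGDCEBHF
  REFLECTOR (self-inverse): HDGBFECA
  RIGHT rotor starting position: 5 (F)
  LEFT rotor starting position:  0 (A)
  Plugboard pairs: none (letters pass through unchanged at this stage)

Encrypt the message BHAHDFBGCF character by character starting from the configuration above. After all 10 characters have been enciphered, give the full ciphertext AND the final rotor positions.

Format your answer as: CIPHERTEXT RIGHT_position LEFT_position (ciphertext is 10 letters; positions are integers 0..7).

Answer: HDBEEBFFEC 7 1

Derivation:
Char 1 ('B'): step: R->6, L=0; B->plug->B->R->A->L->A->refl->H->L'->G->R'->H->plug->H
Char 2 ('H'): step: R->7, L=0; H->plug->H->R->G->L->H->refl->A->L'->A->R'->D->plug->D
Char 3 ('A'): step: R->0, L->1 (L advanced); A->plug->A->R->D->L->D->refl->B->L'->C->R'->B->plug->B
Char 4 ('H'): step: R->1, L=1; H->plug->H->R->C->L->B->refl->D->L'->D->R'->E->plug->E
Char 5 ('D'): step: R->2, L=1; D->plug->D->R->C->L->B->refl->D->L'->D->R'->E->plug->E
Char 6 ('F'): step: R->3, L=1; F->plug->F->R->A->L->F->refl->E->L'->G->R'->B->plug->B
Char 7 ('B'): step: R->4, L=1; B->plug->B->R->A->L->F->refl->E->L'->G->R'->F->plug->F
Char 8 ('G'): step: R->5, L=1; G->plug->G->R->D->L->D->refl->B->L'->C->R'->F->plug->F
Char 9 ('C'): step: R->6, L=1; C->plug->C->R->F->L->G->refl->C->L'->B->R'->E->plug->E
Char 10 ('F'): step: R->7, L=1; F->plug->F->R->C->L->B->refl->D->L'->D->R'->C->plug->C
Final: ciphertext=HDBEEBFFEC, RIGHT=7, LEFT=1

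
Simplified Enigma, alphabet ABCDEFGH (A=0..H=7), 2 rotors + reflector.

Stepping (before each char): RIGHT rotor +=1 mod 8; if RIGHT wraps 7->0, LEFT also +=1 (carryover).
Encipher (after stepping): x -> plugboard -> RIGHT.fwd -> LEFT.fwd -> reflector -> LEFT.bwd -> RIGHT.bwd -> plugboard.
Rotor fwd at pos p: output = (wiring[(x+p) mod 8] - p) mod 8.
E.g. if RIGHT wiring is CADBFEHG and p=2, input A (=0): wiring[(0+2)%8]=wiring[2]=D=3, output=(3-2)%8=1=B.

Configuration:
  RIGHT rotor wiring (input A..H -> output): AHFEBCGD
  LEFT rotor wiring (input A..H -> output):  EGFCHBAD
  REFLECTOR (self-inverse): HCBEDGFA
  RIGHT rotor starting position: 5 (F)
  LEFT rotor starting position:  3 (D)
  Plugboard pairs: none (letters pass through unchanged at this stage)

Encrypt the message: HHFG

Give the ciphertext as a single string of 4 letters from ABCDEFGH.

Char 1 ('H'): step: R->6, L=3; H->plug->H->R->E->L->A->refl->H->L'->A->R'->A->plug->A
Char 2 ('H'): step: R->7, L=3; H->plug->H->R->H->L->C->refl->B->L'->F->R'->E->plug->E
Char 3 ('F'): step: R->0, L->4 (L advanced); F->plug->F->R->C->L->E->refl->D->L'->A->R'->A->plug->A
Char 4 ('G'): step: R->1, L=4; G->plug->G->R->C->L->E->refl->D->L'->A->R'->D->plug->D

Answer: AEAD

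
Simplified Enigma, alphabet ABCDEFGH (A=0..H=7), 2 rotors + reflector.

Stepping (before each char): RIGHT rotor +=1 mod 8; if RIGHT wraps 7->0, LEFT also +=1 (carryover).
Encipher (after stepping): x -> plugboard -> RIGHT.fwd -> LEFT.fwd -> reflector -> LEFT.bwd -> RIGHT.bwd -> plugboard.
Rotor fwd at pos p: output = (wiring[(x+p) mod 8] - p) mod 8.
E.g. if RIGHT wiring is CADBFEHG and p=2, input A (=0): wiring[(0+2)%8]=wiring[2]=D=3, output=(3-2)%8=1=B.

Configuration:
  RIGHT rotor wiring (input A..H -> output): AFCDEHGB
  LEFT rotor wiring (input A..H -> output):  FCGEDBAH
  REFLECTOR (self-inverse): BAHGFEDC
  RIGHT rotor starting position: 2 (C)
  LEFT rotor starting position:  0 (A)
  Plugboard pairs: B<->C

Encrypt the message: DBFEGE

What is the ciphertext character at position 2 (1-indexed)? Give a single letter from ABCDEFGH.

Char 1 ('D'): step: R->3, L=0; D->plug->D->R->D->L->E->refl->F->L'->A->R'->A->plug->A
Char 2 ('B'): step: R->4, L=0; B->plug->C->R->C->L->G->refl->D->L'->E->R'->E->plug->E

E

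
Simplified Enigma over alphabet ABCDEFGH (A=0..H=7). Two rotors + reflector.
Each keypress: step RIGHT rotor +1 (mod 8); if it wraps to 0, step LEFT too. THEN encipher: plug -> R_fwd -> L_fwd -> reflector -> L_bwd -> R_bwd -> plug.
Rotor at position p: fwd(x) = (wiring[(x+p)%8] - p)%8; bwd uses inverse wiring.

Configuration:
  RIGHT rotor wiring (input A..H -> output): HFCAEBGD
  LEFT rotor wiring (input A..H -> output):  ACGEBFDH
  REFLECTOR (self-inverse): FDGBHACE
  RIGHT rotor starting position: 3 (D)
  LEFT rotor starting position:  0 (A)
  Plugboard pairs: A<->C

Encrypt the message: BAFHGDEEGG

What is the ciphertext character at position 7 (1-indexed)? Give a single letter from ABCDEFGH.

Char 1 ('B'): step: R->4, L=0; B->plug->B->R->F->L->F->refl->A->L'->A->R'->A->plug->C
Char 2 ('A'): step: R->5, L=0; A->plug->C->R->G->L->D->refl->B->L'->E->R'->A->plug->C
Char 3 ('F'): step: R->6, L=0; F->plug->F->R->C->L->G->refl->C->L'->B->R'->C->plug->A
Char 4 ('H'): step: R->7, L=0; H->plug->H->R->H->L->H->refl->E->L'->D->R'->D->plug->D
Char 5 ('G'): step: R->0, L->1 (L advanced); G->plug->G->R->G->L->G->refl->C->L'->F->R'->B->plug->B
Char 6 ('D'): step: R->1, L=1; D->plug->D->R->D->L->A->refl->F->L'->B->R'->B->plug->B
Char 7 ('E'): step: R->2, L=1; E->plug->E->R->E->L->E->refl->H->L'->H->R'->D->plug->D

D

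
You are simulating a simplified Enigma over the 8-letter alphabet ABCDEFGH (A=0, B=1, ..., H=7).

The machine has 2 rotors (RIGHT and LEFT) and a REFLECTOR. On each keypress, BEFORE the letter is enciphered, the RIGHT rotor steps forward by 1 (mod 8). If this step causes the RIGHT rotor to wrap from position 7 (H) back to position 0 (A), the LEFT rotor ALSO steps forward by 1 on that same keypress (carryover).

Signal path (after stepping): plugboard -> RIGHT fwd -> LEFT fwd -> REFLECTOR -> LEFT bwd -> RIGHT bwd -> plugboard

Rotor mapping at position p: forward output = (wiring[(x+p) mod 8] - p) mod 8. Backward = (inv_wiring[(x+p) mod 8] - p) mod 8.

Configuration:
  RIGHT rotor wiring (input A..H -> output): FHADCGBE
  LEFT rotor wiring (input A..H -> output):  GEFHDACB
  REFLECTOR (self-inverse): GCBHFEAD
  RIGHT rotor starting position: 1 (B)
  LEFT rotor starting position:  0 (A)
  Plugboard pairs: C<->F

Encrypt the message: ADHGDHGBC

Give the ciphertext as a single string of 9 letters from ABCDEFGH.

Answer: EBAFEDBDA

Derivation:
Char 1 ('A'): step: R->2, L=0; A->plug->A->R->G->L->C->refl->B->L'->H->R'->E->plug->E
Char 2 ('D'): step: R->3, L=0; D->plug->D->R->G->L->C->refl->B->L'->H->R'->B->plug->B
Char 3 ('H'): step: R->4, L=0; H->plug->H->R->H->L->B->refl->C->L'->G->R'->A->plug->A
Char 4 ('G'): step: R->5, L=0; G->plug->G->R->G->L->C->refl->B->L'->H->R'->C->plug->F
Char 5 ('D'): step: R->6, L=0; D->plug->D->R->B->L->E->refl->F->L'->C->R'->E->plug->E
Char 6 ('H'): step: R->7, L=0; H->plug->H->R->C->L->F->refl->E->L'->B->R'->D->plug->D
Char 7 ('G'): step: R->0, L->1 (L advanced); G->plug->G->R->B->L->E->refl->F->L'->H->R'->B->plug->B
Char 8 ('B'): step: R->1, L=1; B->plug->B->R->H->L->F->refl->E->L'->B->R'->D->plug->D
Char 9 ('C'): step: R->2, L=1; C->plug->F->R->C->L->G->refl->A->L'->G->R'->A->plug->A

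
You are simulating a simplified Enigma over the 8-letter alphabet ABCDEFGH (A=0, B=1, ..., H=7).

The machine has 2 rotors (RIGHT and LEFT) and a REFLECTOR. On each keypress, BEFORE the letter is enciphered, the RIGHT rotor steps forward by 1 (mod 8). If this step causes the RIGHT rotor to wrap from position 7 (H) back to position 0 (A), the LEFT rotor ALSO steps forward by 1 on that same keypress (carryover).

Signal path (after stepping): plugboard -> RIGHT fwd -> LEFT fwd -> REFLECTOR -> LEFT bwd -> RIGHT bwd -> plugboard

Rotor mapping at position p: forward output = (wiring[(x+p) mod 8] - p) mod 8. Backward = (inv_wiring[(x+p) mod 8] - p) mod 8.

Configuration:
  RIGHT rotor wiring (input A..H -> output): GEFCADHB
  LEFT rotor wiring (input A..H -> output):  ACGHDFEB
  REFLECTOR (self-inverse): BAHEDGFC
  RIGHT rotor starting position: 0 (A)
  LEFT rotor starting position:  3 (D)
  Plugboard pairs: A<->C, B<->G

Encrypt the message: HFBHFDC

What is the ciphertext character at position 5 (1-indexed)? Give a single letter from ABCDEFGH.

Char 1 ('H'): step: R->1, L=3; H->plug->H->R->F->L->F->refl->G->L'->E->R'->B->plug->G
Char 2 ('F'): step: R->2, L=3; F->plug->F->R->H->L->D->refl->E->L'->A->R'->B->plug->G
Char 3 ('B'): step: R->3, L=3; B->plug->G->R->B->L->A->refl->B->L'->D->R'->F->plug->F
Char 4 ('H'): step: R->4, L=3; H->plug->H->R->G->L->H->refl->C->L'->C->R'->E->plug->E
Char 5 ('F'): step: R->5, L=3; F->plug->F->R->A->L->E->refl->D->L'->H->R'->E->plug->E

E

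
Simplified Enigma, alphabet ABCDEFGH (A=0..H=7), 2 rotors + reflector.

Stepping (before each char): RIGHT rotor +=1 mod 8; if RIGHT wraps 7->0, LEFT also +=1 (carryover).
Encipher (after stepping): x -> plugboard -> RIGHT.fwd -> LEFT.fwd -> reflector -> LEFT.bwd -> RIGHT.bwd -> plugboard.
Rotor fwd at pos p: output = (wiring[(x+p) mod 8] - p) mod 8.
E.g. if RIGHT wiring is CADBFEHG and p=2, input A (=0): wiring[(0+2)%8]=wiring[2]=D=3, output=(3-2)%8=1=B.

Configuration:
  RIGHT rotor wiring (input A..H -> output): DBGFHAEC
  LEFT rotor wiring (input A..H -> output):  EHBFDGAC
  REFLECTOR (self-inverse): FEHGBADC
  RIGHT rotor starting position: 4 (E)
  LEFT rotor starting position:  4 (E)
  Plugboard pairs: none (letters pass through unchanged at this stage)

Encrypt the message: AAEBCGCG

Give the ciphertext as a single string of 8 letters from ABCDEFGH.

Char 1 ('A'): step: R->5, L=4; A->plug->A->R->D->L->G->refl->D->L'->F->R'->C->plug->C
Char 2 ('A'): step: R->6, L=4; A->plug->A->R->G->L->F->refl->A->L'->E->R'->B->plug->B
Char 3 ('E'): step: R->7, L=4; E->plug->E->R->G->L->F->refl->A->L'->E->R'->B->plug->B
Char 4 ('B'): step: R->0, L->5 (L advanced); B->plug->B->R->B->L->D->refl->G->L'->H->R'->E->plug->E
Char 5 ('C'): step: R->1, L=5; C->plug->C->R->E->L->C->refl->H->L'->D->R'->F->plug->F
Char 6 ('G'): step: R->2, L=5; G->plug->G->R->B->L->D->refl->G->L'->H->R'->H->plug->H
Char 7 ('C'): step: R->3, L=5; C->plug->C->R->F->L->E->refl->B->L'->A->R'->F->plug->F
Char 8 ('G'): step: R->4, L=5; G->plug->G->R->C->L->F->refl->A->L'->G->R'->D->plug->D

Answer: CBBEFHFD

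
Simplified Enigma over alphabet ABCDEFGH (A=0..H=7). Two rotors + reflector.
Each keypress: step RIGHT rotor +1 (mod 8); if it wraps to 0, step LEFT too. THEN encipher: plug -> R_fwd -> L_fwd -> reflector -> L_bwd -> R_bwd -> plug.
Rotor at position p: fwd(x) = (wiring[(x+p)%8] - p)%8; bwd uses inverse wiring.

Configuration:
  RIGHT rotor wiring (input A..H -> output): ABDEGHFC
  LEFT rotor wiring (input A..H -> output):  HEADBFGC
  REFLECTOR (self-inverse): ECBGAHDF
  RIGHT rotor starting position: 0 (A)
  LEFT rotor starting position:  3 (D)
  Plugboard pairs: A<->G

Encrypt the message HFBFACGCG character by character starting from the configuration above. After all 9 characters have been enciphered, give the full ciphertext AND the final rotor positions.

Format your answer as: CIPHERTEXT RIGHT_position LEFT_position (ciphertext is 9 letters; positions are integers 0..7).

Char 1 ('H'): step: R->1, L=3; H->plug->H->R->H->L->F->refl->H->L'->E->R'->F->plug->F
Char 2 ('F'): step: R->2, L=3; F->plug->F->R->A->L->A->refl->E->L'->F->R'->D->plug->D
Char 3 ('B'): step: R->3, L=3; B->plug->B->R->D->L->D->refl->G->L'->B->R'->A->plug->G
Char 4 ('F'): step: R->4, L=3; F->plug->F->R->F->L->E->refl->A->L'->A->R'->H->plug->H
Char 5 ('A'): step: R->5, L=3; A->plug->G->R->H->L->F->refl->H->L'->E->R'->E->plug->E
Char 6 ('C'): step: R->6, L=3; C->plug->C->R->C->L->C->refl->B->L'->G->R'->F->plug->F
Char 7 ('G'): step: R->7, L=3; G->plug->A->R->D->L->D->refl->G->L'->B->R'->B->plug->B
Char 8 ('C'): step: R->0, L->4 (L advanced); C->plug->C->R->D->L->G->refl->D->L'->E->R'->D->plug->D
Char 9 ('G'): step: R->1, L=4; G->plug->A->R->A->L->F->refl->H->L'->H->R'->H->plug->H
Final: ciphertext=FDGHEFBDH, RIGHT=1, LEFT=4

Answer: FDGHEFBDH 1 4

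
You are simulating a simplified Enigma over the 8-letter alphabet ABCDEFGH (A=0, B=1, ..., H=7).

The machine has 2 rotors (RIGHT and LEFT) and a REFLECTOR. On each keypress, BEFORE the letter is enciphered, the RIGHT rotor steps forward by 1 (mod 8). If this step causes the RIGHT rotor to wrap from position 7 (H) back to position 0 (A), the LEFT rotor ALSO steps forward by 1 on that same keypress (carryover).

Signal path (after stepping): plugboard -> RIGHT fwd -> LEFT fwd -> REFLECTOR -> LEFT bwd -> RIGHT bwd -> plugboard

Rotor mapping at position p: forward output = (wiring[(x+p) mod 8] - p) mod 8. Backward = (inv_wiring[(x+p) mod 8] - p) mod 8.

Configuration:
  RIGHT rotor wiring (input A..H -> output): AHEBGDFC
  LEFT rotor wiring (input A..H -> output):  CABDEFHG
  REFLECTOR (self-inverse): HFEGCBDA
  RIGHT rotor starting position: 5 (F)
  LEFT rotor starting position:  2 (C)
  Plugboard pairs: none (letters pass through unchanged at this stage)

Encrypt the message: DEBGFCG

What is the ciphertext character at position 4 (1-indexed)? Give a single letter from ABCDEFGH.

Char 1 ('D'): step: R->6, L=2; D->plug->D->R->B->L->B->refl->F->L'->E->R'->B->plug->B
Char 2 ('E'): step: R->7, L=2; E->plug->E->R->C->L->C->refl->E->L'->F->R'->D->plug->D
Char 3 ('B'): step: R->0, L->3 (L advanced); B->plug->B->R->H->L->G->refl->D->L'->E->R'->C->plug->C
Char 4 ('G'): step: R->1, L=3; G->plug->G->R->B->L->B->refl->F->L'->G->R'->A->plug->A

A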